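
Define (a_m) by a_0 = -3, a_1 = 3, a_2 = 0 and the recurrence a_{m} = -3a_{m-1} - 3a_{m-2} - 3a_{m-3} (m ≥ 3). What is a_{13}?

14823

The ordinary generating function has denominator 1 + 3q + 3q^2 + 3q^3.
Iterating the recurrence: a_0,…,a_{13} = -3, 3, 0, 0, -9, 27, -54, 108, -243, 567, -1296, 2916, -6561, 14823.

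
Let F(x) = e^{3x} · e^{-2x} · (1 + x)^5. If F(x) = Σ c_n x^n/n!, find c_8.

19081

The EGF product rule gives c_8 = Σ_{k_1+k_2+k_3=8} C(8; k_1,k_2,k_3) · ∏ g_i(k_i), where e^{3x} gives (3)^k; e^{-2x} gives (-2)^k; (1+x)^5 gives the falling factorial (5)_k.
g_1(k) for k = 0…8: 1, 3, 9, 27, 81, 243, 729, 2187, 6561.
g_2(k) for k = 0…8: 1, -2, 4, -8, 16, -32, 64, -128, 256.
g_3(k) for k = 0…8: 1, 5, 20, 60, 120, 120, 0, 0, 0.
First combine the last two factors: h(k) = Σ_j C(k,j)·g_2(j)·g_3(k−j) for k = 0…8: 1, 3, 4, -8, -24, 88, 64, -1248, 4096.
c_8 = Σ_k C(8,k)·g_1(k)·h(8−k) = 1·1·4096 + 8·3·(-1248) + 28·9·64 + 56·27·88 + 70·81·(-24) + 56·243·(-8) + 28·729·4 + 8·2187·3 + 1·6561·1 = 4096 − 29952 + 16128 + 133056 − 136080 − 108864 + 81648 + 52488 + 6561 = 19081.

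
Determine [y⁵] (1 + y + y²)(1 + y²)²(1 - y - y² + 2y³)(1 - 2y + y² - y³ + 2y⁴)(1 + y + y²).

1

(1 + y + y²) has coefficients 1,1,1 for degrees 0…2.
(1 + y²)² has coefficients 1,0,2,0,1,0 for degrees 0…5.
Multiplying by (1 - y - y² + 2y³) gives running coefficients 1,-1,1,0,-1,3 for degrees 0…5.
Multiplying by (1 - 2y + y² - y³ + 2y⁴) gives running coefficients 1,-3,4,-4,3,2 for degrees 0…5.
Finally multiplying by (1 + y + y²), the product of all factors after the first has coefficients 1,-2,2,-3,3,1 for degrees 0…5.
[y⁵] = 1·1 + 1·3 + 1·(-3) = 1.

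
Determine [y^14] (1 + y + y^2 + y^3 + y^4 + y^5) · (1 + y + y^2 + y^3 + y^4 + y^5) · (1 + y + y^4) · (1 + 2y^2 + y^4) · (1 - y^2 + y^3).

24

(1 + y + y^2 + y^3 + y^4 + y^5) has coefficients 1,1,1,1,1,1 for degrees 0…5.
(1 + y + y^2 + y^3 + y^4 + y^5) has coefficients 1,1,1,1,1,1,0,0,0,0,0,0,0,0,0 for degrees 0…14.
Multiplying by (1 + y + y^4) gives running coefficients 1,2,2,2,3,3,2,1,1,1,0,0,0,0,0 for degrees 0…14.
Multiplying by (1 + 2y^2 + y^4) gives running coefficients 1,2,4,6,8,9,10,9,8,6,4,3,1,1,0 for degrees 0…14.
Finally multiplying by (1 - y^2 + y^3), the product of all factors after the first has coefficients 1,2,3,5,6,7,8,8,7,7,5,5,3,2,2 for degrees 0…14.
[y^14] = 1·2 + 1·2 + 1·3 + 1·5 + 1·5 + 1·7 = 24.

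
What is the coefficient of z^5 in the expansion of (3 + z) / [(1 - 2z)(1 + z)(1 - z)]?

147

Partial fractions give a closed form: a_n = (14/3)·2^n + (1/3)·(-1)^n + (-2)·1^n.
At n = 5: a_5 = 147.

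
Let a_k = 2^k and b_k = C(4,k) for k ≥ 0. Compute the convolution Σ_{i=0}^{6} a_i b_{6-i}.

324

This is [x^6] in the product of the two ordinary generating functions.
Σ = 1·0 + 2·0 + 4·1 + 8·4 + 16·6 + 32·4 + 64·1 = 324.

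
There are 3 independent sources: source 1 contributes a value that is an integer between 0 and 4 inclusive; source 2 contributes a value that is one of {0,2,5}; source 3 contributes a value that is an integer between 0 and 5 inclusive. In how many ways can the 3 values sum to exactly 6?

The generating function for the choices is (1 + t + t² + t³ + t⁴)·(1 + t² + t⁵)·(1 + t + t² + t³ + t⁴ + t⁵); the count is [t⁶].
(1 + t + t² + t³ + t⁴) has coefficients 1,1,1,1,1 for degrees 0…4.
(1 + t² + t⁵) has coefficients 1,0,1,0,0,1,0 for degrees 0…6.
Finally multiplying by (1 + t + t² + t³ + t⁴ + t⁵), the product of all factors after the first has coefficients 1,1,2,2,2,3,2 for degrees 0…6.
[t⁶] = 1·2 + 1·3 + 1·2 + 1·2 + 1·2 = 11.

11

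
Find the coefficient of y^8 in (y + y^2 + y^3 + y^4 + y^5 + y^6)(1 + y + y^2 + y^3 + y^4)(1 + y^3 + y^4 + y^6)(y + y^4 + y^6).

19

(y + y^2 + y^3 + y^4 + y^5 + y^6) has coefficients 0,1,1,1,1,1,1 for degrees 0…6.
(1 + y + y^2 + y^3 + y^4) has coefficients 1,1,1,1,1,0,0,0,0 for degrees 0…8.
Multiplying by (1 + y^3 + y^4 + y^6) gives running coefficients 1,1,1,2,3,2,3,3,2 for degrees 0…8.
Finally multiplying by (y + y^4 + y^6), the product of all factors after the first has coefficients 0,1,1,1,3,4,4,6,7 for degrees 0…8.
[y^8] = 1·6 + 1·4 + 1·4 + 1·3 + 1·1 + 1·1 = 19.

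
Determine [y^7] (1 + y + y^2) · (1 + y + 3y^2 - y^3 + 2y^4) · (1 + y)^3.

13

(1 + y + y^2) has coefficients 1,1,1 for degrees 0…2.
(1 + y + 3y^2 - y^3 + 2y^4) has coefficients 1,1,3,-1,2,0,0,0 for degrees 0…7.
Finally multiplying by (1 + y)^3, the product of all factors after the first has coefficients 1,4,9,12,9,6,5,2 for degrees 0…7.
[y^7] = 1·2 + 1·5 + 1·6 = 13.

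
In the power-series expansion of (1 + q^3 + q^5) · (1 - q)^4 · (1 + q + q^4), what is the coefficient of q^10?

-7

(1 + q^3 + q^5) has coefficients 1,0,0,1,0,1 for degrees 0…5.
(1 - q)^4 has coefficients 1,-4,6,-4,1,0,0,0,0,0,0 for degrees 0…10.
Finally multiplying by (1 + q + q^4), the product of all factors after the first has coefficients 1,-3,2,2,-2,-3,6,-4,1,0,0 for degrees 0…10.
[q^10] = 1·0 + 1·(-4) + 1·(-3) = -7.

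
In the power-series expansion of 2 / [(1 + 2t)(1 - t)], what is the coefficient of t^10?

1366

Partial fractions give a closed form: a_n = (4/3)·(-2)^n + (2/3)·1^n.
At n = 10: a_10 = 1366.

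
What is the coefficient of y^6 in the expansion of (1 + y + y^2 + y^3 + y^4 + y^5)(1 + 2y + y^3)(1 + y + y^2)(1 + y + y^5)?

(1 + y + y^2 + y^3 + y^4 + y^5) has coefficients 1,1,1,1,1,1 for degrees 0…5.
(1 + 2y + y^3) has coefficients 1,2,0,1,0,0,0 for degrees 0…6.
Multiplying by (1 + y + y^2) gives running coefficients 1,3,3,3,1,1,0 for degrees 0…6.
Finally multiplying by (1 + y + y^5), the product of all factors after the first has coefficients 1,4,6,6,4,3,4 for degrees 0…6.
[y^6] = 1·4 + 1·3 + 1·4 + 1·6 + 1·6 + 1·4 = 27.

27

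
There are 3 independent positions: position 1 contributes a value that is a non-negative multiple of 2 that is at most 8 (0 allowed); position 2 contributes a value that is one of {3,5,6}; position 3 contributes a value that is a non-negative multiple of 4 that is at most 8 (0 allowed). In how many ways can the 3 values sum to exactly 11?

The generating function for the choices is (1 + z^2 + z^4 + z^6 + z^8)·(z^3 + z^5 + z^6)·(1 + z^4 + z^8); the count is [z^11].
(1 + z^2 + z^4 + z^6 + z^8) has coefficients 1,0,1,0,1,0,1,0,1 for degrees 0…8.
(z^3 + z^5 + z^6) has coefficients 0,0,0,1,0,1,1,0,0,0,0,0 for degrees 0…11.
Finally multiplying by (1 + z^4 + z^8), the product of all factors after the first has coefficients 0,0,0,1,0,1,1,1,0,1,1,1 for degrees 0…11.
[z^11] = 1·1 + 1·1 + 1·1 + 1·1 + 1·1 = 5.

5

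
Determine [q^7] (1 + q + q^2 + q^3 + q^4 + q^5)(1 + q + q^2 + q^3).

(1 + q + q^2 + q^3 + q^4 + q^5) has coefficients 1,1,1,1,1,1 for degrees 0…5.
(1 + q + q^2 + q^3) has coefficients 1,1,1,1,0,0,0,0 for degrees 0…7.
[q^7] = 1·0 + 1·0 + 1·0 + 1·0 + 1·1 + 1·1 = 2.

2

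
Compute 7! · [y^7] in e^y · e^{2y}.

The EGF product rule gives c_7 = Σ_{k_1+k_2=7} C(7; k_1,k_2) · ∏ g_i(k_i), where e^y gives (1)^k; e^{2y} gives (2)^k.
g_1(k) for k = 0…7: 1, 1, 1, 1, 1, 1, 1, 1.
g_2(k) for k = 0…7: 1, 2, 4, 8, 16, 32, 64, 128.
c_7 = Σ_k C(7,k)·g_1(k)·g_2(7−k) = 1·1·128 + 7·1·64 + 21·1·32 + 35·1·16 + 35·1·8 + 21·1·4 + 7·1·2 + 1·1·1 = 128 + 448 + 672 + 560 + 280 + 84 + 14 + 1 = 2187.

2187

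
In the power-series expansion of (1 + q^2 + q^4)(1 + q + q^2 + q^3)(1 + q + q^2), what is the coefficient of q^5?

(1 + q^2 + q^4) has coefficients 1,0,1,0,1 for degrees 0…4.
(1 + q + q^2 + q^3) has coefficients 1,1,1,1,0,0 for degrees 0…5.
Finally multiplying by (1 + q + q^2), the product of all factors after the first has coefficients 1,2,3,3,2,1 for degrees 0…5.
[q^5] = 1·1 + 1·3 + 1·2 = 6.

6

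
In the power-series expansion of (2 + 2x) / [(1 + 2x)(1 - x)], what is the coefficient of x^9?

-340

The denominator gives the recurrence a_n = −a_(n−1) + 2a_(n−2) for n ≥ 2; the numerator fixes a_0 = 2, a_1 = 0.
Iterating: 2, 0, 4, -4, 12, -20, 44, -84, 172, -340, so a_9 = -340.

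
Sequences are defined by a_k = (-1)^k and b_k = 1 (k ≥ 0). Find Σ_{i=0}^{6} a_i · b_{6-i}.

This is [x^6] in the product of the two ordinary generating functions.
Σ = 1·1 − 1·1 + 1·1 − 1·1 + 1·1 − 1·1 + 1·1 = 1.

1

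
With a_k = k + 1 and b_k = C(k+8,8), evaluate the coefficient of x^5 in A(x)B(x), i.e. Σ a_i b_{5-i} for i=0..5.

The convolution is the x^5 coefficient of A(x)B(x).
Σ = 1·1287 + 2·495 + 3·165 + 4·45 + 5·9 + 6·1 = 3003.

3003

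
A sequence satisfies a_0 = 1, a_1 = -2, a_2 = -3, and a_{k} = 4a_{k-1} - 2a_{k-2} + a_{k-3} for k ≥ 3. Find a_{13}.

-1968626

The ordinary generating function has denominator 1 - 4t + 2t^2 - t^3.
Iterating the recurrence: a_0,…,a_{13} = 1, -2, -3, -7, -24, -85, -299, -1050, -3687, -12947, -45464, -159649, -560615, -1968626.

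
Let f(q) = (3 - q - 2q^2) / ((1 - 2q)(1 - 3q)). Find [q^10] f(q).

The denominator gives the recurrence a_n = 5a_(n−1) − 6a_(n−2) for n ≥ 3; the numerator fixes a_0 = 3, a_1 = 14, a_2 = 50.
Iterating: 3, 14, 50, 166, 530, 1654, 5090, 15526, 47090, 142294, 428930, so a_10 = 428930.

428930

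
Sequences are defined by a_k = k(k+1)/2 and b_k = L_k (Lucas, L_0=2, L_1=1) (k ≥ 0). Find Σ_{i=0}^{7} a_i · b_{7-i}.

255

This is [x^7] in the product of the two ordinary generating functions.
Σ = 0·29 + 1·18 + 3·11 + 6·7 + 10·4 + 15·3 + 21·1 + 28·2 = 255.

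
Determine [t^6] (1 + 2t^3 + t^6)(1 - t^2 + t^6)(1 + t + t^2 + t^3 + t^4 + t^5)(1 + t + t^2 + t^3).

5

(1 + 2t^3 + t^6) has coefficients 1,0,0,2,0,0,1 for degrees 0…6.
(1 - t^2 + t^6) has coefficients 1,0,-1,0,0,0,1 for degrees 0…6.
Multiplying by (1 + t + t^2 + t^3 + t^4 + t^5) gives running coefficients 1,1,0,0,0,0,0 for degrees 0…6.
Finally multiplying by (1 + t + t^2 + t^3), the product of all factors after the first has coefficients 1,2,2,2,1,0,0 for degrees 0…6.
[t^6] = 1·0 + 2·2 + 1·1 = 5.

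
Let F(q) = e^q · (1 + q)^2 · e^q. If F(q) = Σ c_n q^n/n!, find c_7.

2368

The EGF product rule gives c_7 = Σ_{k_1+k_2+k_3=7} C(7; k_1,k_2,k_3) · ∏ g_i(k_i), where e^q gives (1)^k; (1+q)^2 gives the falling factorial (2)_k; e^q gives (1)^k.
g_1(k) for k = 0…7: 1, 1, 1, 1, 1, 1, 1, 1.
g_2(k) for k = 0…7: 1, 2, 2, 0, 0, 0, 0, 0.
g_3(k) for k = 0…7: 1, 1, 1, 1, 1, 1, 1, 1.
First combine the last two factors: h(k) = Σ_j C(k,j)·g_2(j)·g_3(k−j) for k = 0…7: 1, 3, 7, 13, 21, 31, 43, 57.
c_7 = Σ_k C(7,k)·g_1(k)·h(7−k) = 1·1·57 + 7·1·43 + 21·1·31 + 35·1·21 + 35·1·13 + 21·1·7 + 7·1·3 + 1·1·1 = 57 + 301 + 651 + 735 + 455 + 147 + 21 + 1 = 2368.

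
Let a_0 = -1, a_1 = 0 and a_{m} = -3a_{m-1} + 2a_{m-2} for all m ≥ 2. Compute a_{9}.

12558

The ordinary generating function has denominator 1 + 3y - 2y^2.
Iterating the recurrence: a_0,…,a_{9} = -1, 0, -2, 6, -22, 78, -278, 990, -3526, 12558.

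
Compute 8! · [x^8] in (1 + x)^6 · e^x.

The EGF product rule gives c_8 = Σ_{k_1+k_2=8} C(8; k_1,k_2) · ∏ g_i(k_i), where (1+x)^6 gives the falling factorial (6)_k; e^x gives (1)^k.
g_1(k) for k = 0…8: 1, 6, 30, 120, 360, 720, 720, 0, 0.
g_2(k) for k = 0…8: 1, 1, 1, 1, 1, 1, 1, 1, 1.
c_8 = Σ_k C(8,k)·g_1(k)·g_2(8−k) = 1·1·1 + 8·6·1 + 28·30·1 + 56·120·1 + 70·360·1 + 56·720·1 + 28·720·1 = 1 + 48 + 840 + 6720 + 25200 + 40320 + 20160 = 93289.

93289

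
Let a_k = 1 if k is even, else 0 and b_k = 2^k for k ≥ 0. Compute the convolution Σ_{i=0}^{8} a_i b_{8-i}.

This is [x^8] in the product of the two ordinary generating functions.
Σ = 1·256 + 0·128 + 1·64 + 0·32 + 1·16 + 0·8 + 1·4 + 0·2 + 1·1 = 341.

341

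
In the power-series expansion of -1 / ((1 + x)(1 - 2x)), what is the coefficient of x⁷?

-85

Partial fractions give a closed form: a_n = (-1/3)·(-1)^n + (-2/3)·2^n.
At n = 7: a_7 = -85.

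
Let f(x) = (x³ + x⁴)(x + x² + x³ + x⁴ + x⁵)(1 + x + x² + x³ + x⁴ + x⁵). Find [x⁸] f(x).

9

(x³ + x⁴) has coefficients 0,0,0,1,1 for degrees 0…4.
(x + x² + x³ + x⁴ + x⁵) has coefficients 0,1,1,1,1,1,0,0,0 for degrees 0…8.
Finally multiplying by (1 + x + x² + x³ + x⁴ + x⁵), the product of all factors after the first has coefficients 0,1,2,3,4,5,5,4,3 for degrees 0…8.
[x⁸] = 1·5 + 1·4 = 9.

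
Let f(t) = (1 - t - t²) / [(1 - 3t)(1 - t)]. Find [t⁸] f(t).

5468

The denominator gives the recurrence a_n = 4a_(n−1) − 3a_(n−2) for n ≥ 3; the numerator fixes a_0 = 1, a_1 = 3, a_2 = 8.
Iterating: 1, 3, 8, 23, 68, 203, 608, 1823, 5468, so a_8 = 5468.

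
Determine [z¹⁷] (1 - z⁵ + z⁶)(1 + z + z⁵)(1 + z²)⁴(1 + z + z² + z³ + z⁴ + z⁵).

5

(1 - z⁵ + z⁶) has coefficients 1,0,0,0,0,-1,1 for degrees 0…6.
(1 + z + z⁵) has coefficients 1,1,0,0,0,1,0,0,0,0,0,0,0,0,0,0,0,0 for degrees 0…17.
Multiplying by (1 + z²)⁴ gives running coefficients 1,1,4,4,6,7,4,8,1,7,0,4,0,1,0,0,0,0 for degrees 0…17.
Finally multiplying by (1 + z + z² + z³ + z⁴ + z⁵), the product of all factors after the first has coefficients 1,2,6,10,16,23,26,33,30,33,27,24,20,13,12,5,5,1 for degrees 0…17.
[z¹⁷] = 1·1 − 1·20 + 1·24 = 5.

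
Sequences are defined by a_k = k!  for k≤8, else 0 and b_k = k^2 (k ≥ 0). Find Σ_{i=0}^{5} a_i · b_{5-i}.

107

This is [x^5] in the product of the two ordinary generating functions.
Σ = 1·25 + 1·16 + 2·9 + 6·4 + 24·1 + 120·0 = 107.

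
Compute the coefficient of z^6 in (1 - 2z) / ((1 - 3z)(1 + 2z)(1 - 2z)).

Partial fractions give a closed form: a_n = (3/5)·3^n + (2/5)·(-2)^n.
At n = 6: a_6 = 463.

463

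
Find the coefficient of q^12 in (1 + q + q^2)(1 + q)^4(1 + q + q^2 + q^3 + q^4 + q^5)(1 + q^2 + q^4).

(1 + q + q^2) has coefficients 1,1,1 for degrees 0…2.
(1 + q)^4 has coefficients 1,4,6,4,1,0,0,0,0,0,0,0,0 for degrees 0…12.
Multiplying by (1 + q + q^2 + q^3 + q^4 + q^5) gives running coefficients 1,5,11,15,16,16,15,11,5,1,0,0,0 for degrees 0…12.
Finally multiplying by (1 + q^2 + q^4), the product of all factors after the first has coefficients 1,5,12,20,28,36,42,42,36,28,20,12,5 for degrees 0…12.
[q^12] = 1·5 + 1·12 + 1·20 = 37.

37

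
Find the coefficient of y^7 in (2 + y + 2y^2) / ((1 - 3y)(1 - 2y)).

The denominator gives the recurrence a_n = 5a_(n−1) − 6a_(n−2) for n ≥ 3; the numerator fixes a_0 = 2, a_1 = 11, a_2 = 45.
Iterating: 2, 11, 45, 159, 525, 1671, 5205, 15999, so a_7 = 15999.

15999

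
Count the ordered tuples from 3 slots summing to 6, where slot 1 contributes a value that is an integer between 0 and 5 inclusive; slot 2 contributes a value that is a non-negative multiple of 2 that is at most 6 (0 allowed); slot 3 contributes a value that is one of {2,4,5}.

The generating function for the choices is (1 + q + q^2 + q^3 + q^4 + q^5)·(1 + q^2 + q^4 + q^6)·(q^2 + q^4 + q^5); the count is [q^6].
(1 + q + q^2 + q^3 + q^4 + q^5) has coefficients 1,1,1,1,1,1 for degrees 0…5.
(1 + q^2 + q^4 + q^6) has coefficients 1,0,1,0,1,0,1 for degrees 0…6.
Finally multiplying by (q^2 + q^4 + q^5), the product of all factors after the first has coefficients 0,0,1,0,2,1,2 for degrees 0…6.
[q^6] = 1·2 + 1·1 + 1·2 + 1·0 + 1·1 + 1·0 = 6.

6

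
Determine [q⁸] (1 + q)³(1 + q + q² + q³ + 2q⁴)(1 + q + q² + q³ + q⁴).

(1 + q)³ has coefficients 1,3,3,1 for degrees 0…3.
(1 + q + q² + q³ + 2q⁴) has coefficients 1,1,1,1,2,0,0,0,0 for degrees 0…8.
Finally multiplying by (1 + q + q² + q³ + q⁴), the product of all factors after the first has coefficients 1,2,3,4,6,5,4,3,2 for degrees 0…8.
[q⁸] = 1·2 + 3·3 + 3·4 + 1·5 = 28.

28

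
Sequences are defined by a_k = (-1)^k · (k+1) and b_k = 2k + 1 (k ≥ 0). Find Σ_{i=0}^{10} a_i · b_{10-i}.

6

The convolution is the t^10 coefficient of A(t)B(t).
Σ = 1·21 − 2·19 + 3·17 − 4·15 + 5·13 − 6·11 + 7·9 − 8·7 + 9·5 − 10·3 + 11·1 = 6.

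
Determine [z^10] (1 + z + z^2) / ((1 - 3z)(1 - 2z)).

The denominator gives the recurrence a_n = 5a_(n−1) − 6a_(n−2) for n ≥ 3; the numerator fixes a_0 = 1, a_1 = 6, a_2 = 25.
Iterating: 1, 6, 25, 89, 295, 941, 2935, 9029, 27535, 83501, 252295, so a_10 = 252295.

252295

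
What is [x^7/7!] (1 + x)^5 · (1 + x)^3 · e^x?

The EGF product rule gives c_7 = Σ_{k_1+k_2+k_3=7} C(7; k_1,k_2,k_3) · ∏ g_i(k_i), where (1+x)^5 gives the falling factorial (5)_k; (1+x)^3 gives the falling factorial (3)_k; e^x gives (1)^k.
g_1(k) for k = 0…7: 1, 5, 20, 60, 120, 120, 0, 0.
g_2(k) for k = 0…7: 1, 3, 6, 6, 0, 0, 0, 0.
g_3(k) for k = 0…7: 1, 1, 1, 1, 1, 1, 1, 1.
First combine the last two factors: h(k) = Σ_j C(k,j)·g_2(j)·g_3(k−j) for k = 0…7: 1, 4, 13, 34, 73, 136, 229, 358.
c_7 = Σ_k C(7,k)·g_1(k)·h(7−k) = 1·1·358 + 7·5·229 + 21·20·136 + 35·60·73 + 35·120·34 + 21·120·13 = 358 + 8015 + 57120 + 153300 + 142800 + 32760 = 394353.

394353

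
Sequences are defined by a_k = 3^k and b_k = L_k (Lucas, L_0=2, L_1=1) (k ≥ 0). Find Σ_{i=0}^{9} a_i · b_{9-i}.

Write out a_i and b_{9-i} for i = 0,…,9 and sum the products.
Σ = 1·76 + 3·47 + 9·29 + 27·18 + 81·11 + 243·7 + 729·4 + 2187·3 + 6561·1 + 19683·2 = 58960.

58960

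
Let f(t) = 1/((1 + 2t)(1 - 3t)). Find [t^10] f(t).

35839

The denominator gives the recurrence a_n = a_(n−1) + 6a_(n−2) for n ≥ 2; the numerator fixes a_0 = 1, a_1 = 1.
Iterating: 1, 1, 7, 13, 55, 133, 463, 1261, 4039, 11605, 35839, so a_10 = 35839.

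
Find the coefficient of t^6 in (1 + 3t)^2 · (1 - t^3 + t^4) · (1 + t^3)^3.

9

(1 + 3t)^2 has coefficients 1,6,9 for degrees 0…2.
(1 - t^3 + t^4) has coefficients 1,0,0,-1,1,0,0 for degrees 0…6.
Finally multiplying by (1 + t^3)^3, the product of all factors after the first has coefficients 1,0,0,2,1,0,0 for degrees 0…6.
[t^6] = 1·0 + 6·0 + 9·1 = 9.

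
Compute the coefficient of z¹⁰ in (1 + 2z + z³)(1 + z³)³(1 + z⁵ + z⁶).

(1 + 2z + z³) has coefficients 1,2,0,1 for degrees 0…3.
(1 + z³)³ has coefficients 1,0,0,3,0,0,3,0,0,1,0 for degrees 0…10.
Finally multiplying by (1 + z⁵ + z⁶), the product of all factors after the first has coefficients 1,0,0,3,0,1,4,0,3,4,0 for degrees 0…10.
[z¹⁰] = 1·0 + 2·4 + 1·0 = 8.

8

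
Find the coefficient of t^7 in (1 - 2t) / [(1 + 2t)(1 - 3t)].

335

The denominator gives the recurrence a_n = a_(n−1) + 6a_(n−2) for n ≥ 2; the numerator fixes a_0 = 1, a_1 = -1.
Iterating: 1, -1, 5, -1, 29, 23, 197, 335, so a_7 = 335.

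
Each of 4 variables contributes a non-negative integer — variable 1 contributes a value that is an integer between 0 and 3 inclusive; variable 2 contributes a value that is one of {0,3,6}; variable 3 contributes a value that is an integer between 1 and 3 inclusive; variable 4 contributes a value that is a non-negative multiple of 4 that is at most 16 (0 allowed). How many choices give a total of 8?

The generating function for the choices is (1 + z + z^2 + z^3)·(1 + z^3 + z^6)·(z + z^2 + z^3)·(1 + z^4 + z^8 + z^12 + z^16); the count is [z^8].
(1 + z + z^2 + z^3) has coefficients 1,1,1,1 for degrees 0…3.
(1 + z^3 + z^6) has coefficients 1,0,0,1,0,0,1,0,0 for degrees 0…8.
Multiplying by (z + z^2 + z^3) gives running coefficients 0,1,1,1,1,1,1,1,1 for degrees 0…8.
Finally multiplying by (1 + z^4 + z^8 + z^12 + z^16), the product of all factors after the first has coefficients 0,1,1,1,1,2,2,2,2 for degrees 0…8.
[z^8] = 1·2 + 1·2 + 1·2 + 1·2 = 8.

8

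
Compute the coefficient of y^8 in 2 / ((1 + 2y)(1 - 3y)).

8078

Partial fractions give a closed form: a_n = (4/5)·(-2)^n + (6/5)·3^n.
At n = 8: a_8 = 8078.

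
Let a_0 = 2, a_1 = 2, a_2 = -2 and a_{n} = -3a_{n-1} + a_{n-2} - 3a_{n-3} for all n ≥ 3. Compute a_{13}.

1156562

The ordinary generating function has denominator 1 + 3z - z^2 + 3z^3.
Iterating the recurrence: a_0,…,a_{13} = 2, 2, -2, 2, -14, 50, -170, 602, -2126, 7490, -26402, 93074, -328094, 1156562.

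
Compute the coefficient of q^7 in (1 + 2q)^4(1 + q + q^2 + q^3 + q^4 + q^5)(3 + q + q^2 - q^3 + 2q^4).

426

(1 + 2q)^4 has coefficients 1,8,24,32,16 for degrees 0…4.
(1 + q + q^2 + q^3 + q^4 + q^5) has coefficients 1,1,1,1,1,1,0,0 for degrees 0…7.
Finally multiplying by (3 + q + q^2 - q^3 + 2q^4), the product of all factors after the first has coefficients 3,4,5,4,6,6,3,2 for degrees 0…7.
[q^7] = 1·2 + 8·3 + 24·6 + 32·6 + 16·4 = 426.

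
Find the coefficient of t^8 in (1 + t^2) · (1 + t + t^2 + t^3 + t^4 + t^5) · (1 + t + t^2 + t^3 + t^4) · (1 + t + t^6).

(1 + t^2) has coefficients 1,0,1 for degrees 0…2.
(1 + t + t^2 + t^3 + t^4 + t^5) has coefficients 1,1,1,1,1,1,0,0,0 for degrees 0…8.
Multiplying by (1 + t + t^2 + t^3 + t^4) gives running coefficients 1,2,3,4,5,5,4,3,2 for degrees 0…8.
Finally multiplying by (1 + t + t^6), the product of all factors after the first has coefficients 1,3,5,7,9,10,10,9,8 for degrees 0…8.
[t^8] = 1·8 + 1·10 = 18.

18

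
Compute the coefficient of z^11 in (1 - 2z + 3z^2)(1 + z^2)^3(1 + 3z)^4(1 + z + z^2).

(1 - 2z + 3z^2) has coefficients 1,-2,3 for degrees 0…2.
(1 + z^2)^3 has coefficients 1,0,3,0,3,0,1,0,0,0,0,0 for degrees 0…11.
Multiplying by (1 + 3z)^4 gives running coefficients 1,12,57,144,246,360,406,336,297,108,81,0 for degrees 0…11.
Finally multiplying by (1 + z + z^2), the product of all factors after the first has coefficients 1,13,70,213,447,750,1012,1102,1039,741,486,189 for degrees 0…11.
[z^11] = 1·189 − 2·486 + 3·741 = 1440.

1440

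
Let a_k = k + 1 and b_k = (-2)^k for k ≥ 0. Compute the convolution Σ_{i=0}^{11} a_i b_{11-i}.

-906

Write out a_i and b_{11-i} for i = 0,…,11 and sum the products.
Σ = 1·(-2048) + 2·1024 + 3·(-512) + 4·256 + 5·(-128) + 6·64 + 7·(-32) + 8·16 + 9·(-8) + 10·4 + 11·(-2) + 12·1 = -906.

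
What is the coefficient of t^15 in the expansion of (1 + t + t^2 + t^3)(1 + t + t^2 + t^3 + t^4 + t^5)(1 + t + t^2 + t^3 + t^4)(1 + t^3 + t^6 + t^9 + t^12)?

(1 + t + t^2 + t^3) has coefficients 1,1,1,1 for degrees 0…3.
(1 + t + t^2 + t^3 + t^4 + t^5) has coefficients 1,1,1,1,1,1,0,0,0,0,0,0,0,0,0,0 for degrees 0…15.
Multiplying by (1 + t + t^2 + t^3 + t^4) gives running coefficients 1,2,3,4,5,5,4,3,2,1,0,0,0,0,0,0 for degrees 0…15.
Finally multiplying by (1 + t^3 + t^6 + t^9 + t^12), the product of all factors after the first has coefficients 1,2,3,5,7,8,9,10,10,10,10,10,10,10,10,9 for degrees 0…15.
[t^15] = 1·9 + 1·10 + 1·10 + 1·10 = 39.

39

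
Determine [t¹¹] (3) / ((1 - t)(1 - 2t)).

12285

Partial fractions give a closed form: a_n = (-3)·1^n + (6)·2^n.
At n = 11: a_11 = 12285.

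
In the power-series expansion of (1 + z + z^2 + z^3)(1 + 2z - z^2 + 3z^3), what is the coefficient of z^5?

(1 + z + z^2 + z^3) has coefficients 1,1,1,1 for degrees 0…3.
(1 + 2z - z^2 + 3z^3) has coefficients 1,2,-1,3,0,0 for degrees 0…5.
[z^5] = 1·0 + 1·0 + 1·3 + 1·(-1) = 2.

2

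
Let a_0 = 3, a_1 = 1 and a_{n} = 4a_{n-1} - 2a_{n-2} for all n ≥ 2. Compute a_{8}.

-4944

The ordinary generating function has denominator 1 - 4t + 2t^2.
Iterating the recurrence: a_0,…,a_{8} = 3, 1, -2, -10, -36, -124, -424, -1448, -4944.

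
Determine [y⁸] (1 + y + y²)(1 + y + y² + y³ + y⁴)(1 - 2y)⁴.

(1 + y + y²) has coefficients 1,1,1 for degrees 0…2.
(1 + y + y² + y³ + y⁴) has coefficients 1,1,1,1,1,0,0,0,0 for degrees 0…8.
Finally multiplying by (1 - 2y)⁴, the product of all factors after the first has coefficients 1,-7,17,-15,1,0,8,-16,16 for degrees 0…8.
[y⁸] = 1·16 + 1·(-16) + 1·8 = 8.

8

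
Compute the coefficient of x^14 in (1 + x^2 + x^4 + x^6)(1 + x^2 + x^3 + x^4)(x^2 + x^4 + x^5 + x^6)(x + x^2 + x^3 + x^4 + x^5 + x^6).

(1 + x^2 + x^4 + x^6) has coefficients 1,0,1,0,1,0,1 for degrees 0…6.
(1 + x^2 + x^3 + x^4) has coefficients 1,0,1,1,1,0,0,0,0,0,0,0,0,0,0 for degrees 0…14.
Multiplying by (x^2 + x^4 + x^5 + x^6) gives running coefficients 0,0,1,0,2,2,3,2,3,2,1,0,0,0,0 for degrees 0…14.
Finally multiplying by (x + x^2 + x^3 + x^4 + x^5 + x^6), the product of all factors after the first has coefficients 0,0,0,1,1,3,5,8,10,12,14,13,11,8,6 for degrees 0…14.
[x^14] = 1·6 + 1·11 + 1·14 + 1·10 = 41.

41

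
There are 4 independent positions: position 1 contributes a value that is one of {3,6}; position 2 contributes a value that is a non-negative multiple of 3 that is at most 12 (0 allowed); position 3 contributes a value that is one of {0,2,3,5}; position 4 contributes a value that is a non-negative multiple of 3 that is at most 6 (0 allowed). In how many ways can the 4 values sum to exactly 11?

8

The generating function for the choices is (q³ + q⁶)·(1 + q³ + q⁶ + q⁹ + q¹²)·(1 + q² + q³ + q⁵)·(1 + q³ + q⁶); the count is [q¹¹].
(q³ + q⁶) has coefficients 0,0,0,1,0,0,1 for degrees 0…6.
(1 + q³ + q⁶ + q⁹ + q¹²) has coefficients 1,0,0,1,0,0,1,0,0,1,0,0 for degrees 0…11.
Multiplying by (1 + q² + q³ + q⁵) gives running coefficients 1,0,1,2,0,2,2,0,2,2,0,2 for degrees 0…11.
Finally multiplying by (1 + q³ + q⁶), the product of all factors after the first has coefficients 1,0,1,3,0,3,5,0,5,6,0,6 for degrees 0…11.
[q¹¹] = 1·5 + 1·3 = 8.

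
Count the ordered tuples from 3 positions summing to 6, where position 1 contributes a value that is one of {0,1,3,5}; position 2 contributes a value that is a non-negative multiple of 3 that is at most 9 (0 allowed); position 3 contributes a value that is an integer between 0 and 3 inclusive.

6

The generating function for the choices is (1 + t + t^3 + t^5)·(1 + t^3 + t^6 + t^9)·(1 + t + t^2 + t^3); the count is [t^6].
(1 + t + t^3 + t^5) has coefficients 1,1,0,1,0,1 for degrees 0…5.
(1 + t^3 + t^6 + t^9) has coefficients 1,0,0,1,0,0,1 for degrees 0…6.
Finally multiplying by (1 + t + t^2 + t^3), the product of all factors after the first has coefficients 1,1,1,2,1,1,2 for degrees 0…6.
[t^6] = 1·2 + 1·1 + 1·2 + 1·1 = 6.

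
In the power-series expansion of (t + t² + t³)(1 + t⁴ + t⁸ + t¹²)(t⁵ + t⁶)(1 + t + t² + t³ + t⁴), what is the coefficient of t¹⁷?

7

(t + t² + t³) has coefficients 0,1,1,1 for degrees 0…3.
(1 + t⁴ + t⁸ + t¹²) has coefficients 1,0,0,0,1,0,0,0,1,0,0,0,1,0,0,0,0,0 for degrees 0…17.
Multiplying by (t⁵ + t⁶) gives running coefficients 0,0,0,0,0,1,1,0,0,1,1,0,0,1,1,0,0,1 for degrees 0…17.
Finally multiplying by (1 + t + t² + t³ + t⁴), the product of all factors after the first has coefficients 0,0,0,0,0,1,2,2,2,3,3,2,2,3,3,2,2,3 for degrees 0…17.
[t¹⁷] = 1·2 + 1·2 + 1·3 = 7.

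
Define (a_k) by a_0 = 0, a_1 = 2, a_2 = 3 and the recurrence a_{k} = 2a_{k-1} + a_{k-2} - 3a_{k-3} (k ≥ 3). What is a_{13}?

-53

The ordinary generating function has denominator 1 - 2x - x^2 + 3x^3.
Iterating the recurrence: a_0,…,a_{13} = 0, 2, 3, 8, 13, 25, 39, 64, 92, 131, 162, 179, 127, -53.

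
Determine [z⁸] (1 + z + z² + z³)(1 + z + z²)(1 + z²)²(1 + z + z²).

(1 + z + z² + z³) has coefficients 1,1,1,1 for degrees 0…3.
(1 + z + z²) has coefficients 1,1,1,0,0,0,0,0,0 for degrees 0…8.
Multiplying by (1 + z²)² gives running coefficients 1,1,3,2,3,1,1,0,0 for degrees 0…8.
Finally multiplying by (1 + z + z²), the product of all factors after the first has coefficients 1,2,5,6,8,6,5,2,1 for degrees 0…8.
[z⁸] = 1·1 + 1·2 + 1·5 + 1·6 = 14.

14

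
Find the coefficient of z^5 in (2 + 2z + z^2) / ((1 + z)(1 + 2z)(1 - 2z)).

Partial fractions give a closed form: a_n = (-1/3)·(-1)^n + (5/4)·(-2)^n + (13/12)·2^n.
At n = 5: a_5 = -5.

-5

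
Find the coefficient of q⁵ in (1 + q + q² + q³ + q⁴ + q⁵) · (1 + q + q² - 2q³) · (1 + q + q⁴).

(1 + q + q² + q³ + q⁴ + q⁵) has coefficients 1,1,1,1,1,1 for degrees 0…5.
(1 + q + q² - 2q³) has coefficients 1,1,1,-2,0,0 for degrees 0…5.
Finally multiplying by (1 + q + q⁴), the product of all factors after the first has coefficients 1,2,2,-1,-1,1 for degrees 0…5.
[q⁵] = 1·1 + 1·(-1) + 1·(-1) + 1·2 + 1·2 + 1·1 = 4.

4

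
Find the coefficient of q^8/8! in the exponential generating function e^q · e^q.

256

The EGF product rule gives c_8 = Σ_{k_1+k_2=8} C(8; k_1,k_2) · ∏ g_i(k_i), where e^q gives (1)^k; e^q gives (1)^k.
g_1(k) for k = 0…8: 1, 1, 1, 1, 1, 1, 1, 1, 1.
g_2(k) for k = 0…8: 1, 1, 1, 1, 1, 1, 1, 1, 1.
c_8 = Σ_k C(8,k)·g_1(k)·g_2(8−k) = 1·1·1 + 8·1·1 + 28·1·1 + 56·1·1 + 70·1·1 + 56·1·1 + 28·1·1 + 8·1·1 + 1·1·1 = 1 + 8 + 28 + 56 + 70 + 56 + 28 + 8 + 1 = 256.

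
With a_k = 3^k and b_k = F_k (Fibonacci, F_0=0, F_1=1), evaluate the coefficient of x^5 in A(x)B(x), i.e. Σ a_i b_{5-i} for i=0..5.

140

The convolution is the t^5 coefficient of A(t)B(t).
Σ = 1·5 + 3·3 + 9·2 + 27·1 + 81·1 + 243·0 = 140.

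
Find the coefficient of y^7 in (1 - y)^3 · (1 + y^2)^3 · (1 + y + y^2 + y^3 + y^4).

(1 - y)^3 has coefficients 1,-3,3,-1 for degrees 0…3.
(1 + y^2)^3 has coefficients 1,0,3,0,3,0,1,0 for degrees 0…7.
Finally multiplying by (1 + y + y^2 + y^3 + y^4), the product of all factors after the first has coefficients 1,1,4,4,7,6,7,4 for degrees 0…7.
[y^7] = 1·4 − 3·7 + 3·6 − 1·7 = -6.

-6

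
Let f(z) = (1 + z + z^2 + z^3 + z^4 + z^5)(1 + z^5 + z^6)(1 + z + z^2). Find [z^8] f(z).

(1 + z + z^2 + z^3 + z^4 + z^5) has coefficients 1,1,1,1,1,1 for degrees 0…5.
(1 + z^5 + z^6) has coefficients 1,0,0,0,0,1,1,0,0 for degrees 0…8.
Finally multiplying by (1 + z + z^2), the product of all factors after the first has coefficients 1,1,1,0,0,1,2,2,1 for degrees 0…8.
[z^8] = 1·1 + 1·2 + 1·2 + 1·1 + 1·0 + 1·0 = 6.

6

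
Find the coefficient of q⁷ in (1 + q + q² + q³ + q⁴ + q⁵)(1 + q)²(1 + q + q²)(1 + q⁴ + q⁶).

(1 + q + q² + q³ + q⁴ + q⁵) has coefficients 1,1,1,1,1,1 for degrees 0…5.
(1 + q)² has coefficients 1,2,1,0,0,0,0,0 for degrees 0…7.
Multiplying by (1 + q + q²) gives running coefficients 1,3,4,3,1,0,0,0 for degrees 0…7.
Finally multiplying by (1 + q⁴ + q⁶), the product of all factors after the first has coefficients 1,3,4,3,2,3,5,6 for degrees 0…7.
[q⁷] = 1·6 + 1·5 + 1·3 + 1·2 + 1·3 + 1·4 = 23.

23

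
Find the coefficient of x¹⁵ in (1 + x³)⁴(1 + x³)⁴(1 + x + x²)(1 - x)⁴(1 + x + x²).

(1 + x³)⁴ has coefficients 1,0,0,4,0,0,6,0,0,4,0,0,1 for degrees 0…12.
(1 + x³)⁴ has coefficients 1,0,0,4,0,0,6,0,0,4,0,0,1,0,0,0 for degrees 0…15.
Multiplying by (1 + x + x²) gives running coefficients 1,1,1,4,4,4,6,6,6,4,4,4,1,1,1,0 for degrees 0…15.
Multiplying by (1 - x)⁴ gives running coefficients 1,-3,3,2,-9,9,-1,-6,6,-4,6,-6,-1,9,-9,2 for degrees 0…15.
Finally multiplying by (1 + x + x²), the product of all factors after the first has coefficients 1,-2,1,2,-4,2,-1,2,-1,-4,8,-4,-1,2,-1,2 for degrees 0…15.
[x¹⁵] = 1·2 + 4·(-1) + 6·(-4) + 4·(-1) + 1·2 = -28.

-28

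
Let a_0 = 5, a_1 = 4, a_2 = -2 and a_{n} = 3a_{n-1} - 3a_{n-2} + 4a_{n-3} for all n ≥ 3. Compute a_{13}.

The ordinary generating function has denominator 1 - 3t + 3t^2 - 4t^3.
Iterating the recurrence: a_0,…,a_{13} = 5, 4, -2, 2, 28, 70, 134, 304, 790, 1994, 4828, 11662, 28478, 69760.

69760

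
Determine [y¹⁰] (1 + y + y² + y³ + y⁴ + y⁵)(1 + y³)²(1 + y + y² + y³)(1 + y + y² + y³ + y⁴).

(1 + y + y² + y³ + y⁴ + y⁵) has coefficients 1,1,1,1,1,1 for degrees 0…5.
(1 + y³)² has coefficients 1,0,0,2,0,0,1,0,0,0,0 for degrees 0…10.
Multiplying by (1 + y + y² + y³) gives running coefficients 1,1,1,3,2,2,3,1,1,1,0 for degrees 0…10.
Finally multiplying by (1 + y + y² + y³ + y⁴), the product of all factors after the first has coefficients 1,2,3,6,8,9,11,11,9,8,6 for degrees 0…10.
[y¹⁰] = 1·6 + 1·8 + 1·9 + 1·11 + 1·11 + 1·9 = 54.

54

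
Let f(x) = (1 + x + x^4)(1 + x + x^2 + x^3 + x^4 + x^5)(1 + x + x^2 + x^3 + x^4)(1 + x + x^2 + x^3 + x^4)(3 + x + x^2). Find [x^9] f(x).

266

(1 + x + x^4) has coefficients 1,1,0,0,1 for degrees 0…4.
(1 + x + x^2 + x^3 + x^4 + x^5) has coefficients 1,1,1,1,1,1,0,0,0,0 for degrees 0…9.
Multiplying by (1 + x + x^2 + x^3 + x^4) gives running coefficients 1,2,3,4,5,5,4,3,2,1 for degrees 0…9.
Multiplying by (1 + x + x^2 + x^3 + x^4) gives running coefficients 1,3,6,10,15,19,21,21,19,15 for degrees 0…9.
Finally multiplying by (3 + x + x^2), the product of all factors after the first has coefficients 3,10,22,39,61,82,97,103,99,85 for degrees 0…9.
[x^9] = 1·85 + 1·99 + 1·82 = 266.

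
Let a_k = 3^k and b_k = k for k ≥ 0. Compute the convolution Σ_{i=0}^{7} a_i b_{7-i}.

Write out a_i and b_{7-i} for i = 0,…,7 and sum the products.
Σ = 1·7 + 3·6 + 9·5 + 27·4 + 81·3 + 243·2 + 729·1 + 2187·0 = 1636.

1636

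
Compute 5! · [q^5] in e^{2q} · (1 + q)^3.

992

The EGF product rule gives c_5 = Σ_{k_1+k_2=5} C(5; k_1,k_2) · ∏ g_i(k_i), where e^{2q} gives (2)^k; (1+q)^3 gives the falling factorial (3)_k.
g_1(k) for k = 0…5: 1, 2, 4, 8, 16, 32.
g_2(k) for k = 0…5: 1, 3, 6, 6, 0, 0.
c_5 = Σ_k C(5,k)·g_1(k)·g_2(5−k) = 10·4·6 + 10·8·6 + 5·16·3 + 1·32·1 = 240 + 480 + 240 + 32 = 992.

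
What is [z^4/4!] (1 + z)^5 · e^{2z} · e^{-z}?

The EGF product rule gives c_4 = Σ_{k_1+k_2+k_3=4} C(4; k_1,k_2,k_3) · ∏ g_i(k_i), where (1+z)^5 gives the falling factorial (5)_k; e^{2z} gives (2)^k; e^{-z} gives (-1)^k.
g_1(k) for k = 0…4: 1, 5, 20, 60, 120.
g_2(k) for k = 0…4: 1, 2, 4, 8, 16.
g_3(k) for k = 0…4: 1, -1, 1, -1, 1.
First combine the last two factors: h(k) = Σ_j C(k,j)·g_2(j)·g_3(k−j) for k = 0…4: 1, 1, 1, 1, 1.
c_4 = Σ_k C(4,k)·g_1(k)·h(4−k) = 1·1·1 + 4·5·1 + 6·20·1 + 4·60·1 + 1·120·1 = 1 + 20 + 120 + 240 + 120 = 501.

501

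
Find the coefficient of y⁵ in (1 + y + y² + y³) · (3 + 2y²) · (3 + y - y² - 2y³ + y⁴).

-4

(1 + y + y² + y³) has coefficients 1,1,1,1 for degrees 0…3.
(3 + 2y²) has coefficients 3,0,2,0,0,0 for degrees 0…5.
Finally multiplying by (3 + y - y² - 2y³ + y⁴), the product of all factors after the first has coefficients 9,3,3,-4,1,-4 for degrees 0…5.
[y⁵] = 1·(-4) + 1·1 + 1·(-4) + 1·3 = -4.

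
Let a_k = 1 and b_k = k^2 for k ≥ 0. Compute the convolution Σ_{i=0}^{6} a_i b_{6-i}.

Write out a_i and b_{6-i} for i = 0,…,6 and sum the products.
Σ = 1·36 + 1·25 + 1·16 + 1·9 + 1·4 + 1·1 + 1·0 = 91.

91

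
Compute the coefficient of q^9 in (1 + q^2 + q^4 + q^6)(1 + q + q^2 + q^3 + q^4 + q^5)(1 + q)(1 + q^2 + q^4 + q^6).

(1 + q^2 + q^4 + q^6) has coefficients 1,0,1,0,1,0,1 for degrees 0…6.
(1 + q + q^2 + q^3 + q^4 + q^5) has coefficients 1,1,1,1,1,1,0,0,0,0 for degrees 0…9.
Multiplying by (1 + q) gives running coefficients 1,2,2,2,2,2,1,0,0,0 for degrees 0…9.
Finally multiplying by (1 + q^2 + q^4 + q^6), the product of all factors after the first has coefficients 1,2,3,4,5,6,6,6,5,4 for degrees 0…9.
[q^9] = 1·4 + 1·6 + 1·6 + 1·4 = 20.

20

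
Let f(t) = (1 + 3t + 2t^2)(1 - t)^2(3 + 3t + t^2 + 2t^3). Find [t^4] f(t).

2

(1 + 3t + 2t^2) has coefficients 1,3,2 for degrees 0…2.
(1 - t)^2 has coefficients 1,-2,1,0,0 for degrees 0…4.
Finally multiplying by (3 + 3t + t^2 + 2t^3), the product of all factors after the first has coefficients 3,-3,-2,3,-3 for degrees 0…4.
[t^4] = 1·(-3) + 3·3 + 2·(-2) = 2.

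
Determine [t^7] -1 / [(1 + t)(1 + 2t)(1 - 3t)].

-882

The denominator gives the recurrence a_n = 7a_(n−2) + 6a_(n−3) for n ≥ 3; the numerator fixes a_0 = -1, a_1 = 0, a_2 = -7.
Iterating: -1, 0, -7, -6, -49, -84, -379, -882, so a_7 = -882.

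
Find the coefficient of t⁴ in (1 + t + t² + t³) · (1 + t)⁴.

(1 + t + t² + t³) has coefficients 1,1,1,1 for degrees 0…3.
(1 + t)⁴ has coefficients 1,4,6,4,1 for degrees 0…4.
[t⁴] = 1·1 + 1·4 + 1·6 + 1·4 = 15.

15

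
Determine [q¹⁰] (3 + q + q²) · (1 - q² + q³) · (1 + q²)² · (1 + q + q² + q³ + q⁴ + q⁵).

9

(3 + q + q²) has coefficients 3,1,1 for degrees 0…2.
(1 - q² + q³) has coefficients 1,0,-1,1,0,0,0,0,0,0,0 for degrees 0…10.
Multiplying by (1 + q²)² gives running coefficients 1,0,1,1,-1,2,-1,1,0,0,0 for degrees 0…10.
Finally multiplying by (1 + q + q² + q³ + q⁴ + q⁵), the product of all factors after the first has coefficients 1,1,2,3,2,4,2,3,2,1,2 for degrees 0…10.
[q¹⁰] = 3·2 + 1·1 + 1·2 = 9.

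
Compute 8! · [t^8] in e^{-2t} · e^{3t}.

The EGF product rule gives c_8 = Σ_{k_1+k_2=8} C(8; k_1,k_2) · ∏ g_i(k_i), where e^{-2t} gives (-2)^k; e^{3t} gives (3)^k.
g_1(k) for k = 0…8: 1, -2, 4, -8, 16, -32, 64, -128, 256.
g_2(k) for k = 0…8: 1, 3, 9, 27, 81, 243, 729, 2187, 6561.
c_8 = Σ_k C(8,k)·g_1(k)·g_2(8−k) = 1·1·6561 + 8·(-2)·2187 + 28·4·729 + 56·(-8)·243 + 70·16·81 + 56·(-32)·27 + 28·64·9 + 8·(-128)·3 + 1·256·1 = 6561 − 34992 + 81648 − 108864 + 90720 − 48384 + 16128 − 3072 + 256 = 1.

1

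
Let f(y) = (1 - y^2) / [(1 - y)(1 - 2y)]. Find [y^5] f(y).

The denominator gives the recurrence a_n = 3a_(n−1) − 2a_(n−2) for n ≥ 3; the numerator fixes a_0 = 1, a_1 = 3, a_2 = 6.
Iterating: 1, 3, 6, 12, 24, 48, so a_5 = 48.

48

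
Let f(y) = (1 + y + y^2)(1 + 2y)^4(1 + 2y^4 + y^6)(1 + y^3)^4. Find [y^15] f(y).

1420

(1 + y + y^2) has coefficients 1,1,1 for degrees 0…2.
(1 + 2y)^4 has coefficients 1,8,24,32,16,0,0,0,0,0,0,0,0,0,0,0 for degrees 0…15.
Multiplying by (1 + 2y^4 + y^6) gives running coefficients 1,8,24,32,18,16,49,72,56,32,16,0,0,0,0,0 for degrees 0…15.
Finally multiplying by (1 + y^3)^4, the product of all factors after the first has coefficients 1,8,24,36,50,112,183,192,264,424,444,416,551,576,424,420 for degrees 0…15.
[y^15] = 1·420 + 1·424 + 1·576 = 1420.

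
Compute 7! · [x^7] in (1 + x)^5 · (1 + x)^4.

The EGF product rule gives c_7 = Σ_{k_1+k_2=7} C(7; k_1,k_2) · ∏ g_i(k_i), where (1+x)^5 gives the falling factorial (5)_k; (1+x)^4 gives the falling factorial (4)_k.
g_1(k) for k = 0…7: 1, 5, 20, 60, 120, 120, 0, 0.
g_2(k) for k = 0…7: 1, 4, 12, 24, 24, 0, 0, 0.
c_7 = Σ_k C(7,k)·g_1(k)·g_2(7−k) = 35·60·24 + 35·120·24 + 21·120·12 = 50400 + 100800 + 30240 = 181440.

181440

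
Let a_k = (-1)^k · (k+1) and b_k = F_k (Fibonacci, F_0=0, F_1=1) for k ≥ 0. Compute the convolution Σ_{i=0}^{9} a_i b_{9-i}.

21

Write out a_i and b_{9-i} for i = 0,…,9 and sum the products.
Σ = 1·34 − 2·21 + 3·13 − 4·8 + 5·5 − 6·3 + 7·2 − 8·1 + 9·1 − 10·0 = 21.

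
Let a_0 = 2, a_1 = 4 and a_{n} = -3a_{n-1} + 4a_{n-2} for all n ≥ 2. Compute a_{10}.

-419428

The ordinary generating function has denominator 1 + 3z - 4z^2.
Iterating the recurrence: a_0,…,a_{10} = 2, 4, -4, 28, -100, 412, -1636, 6556, -26212, 104860, -419428.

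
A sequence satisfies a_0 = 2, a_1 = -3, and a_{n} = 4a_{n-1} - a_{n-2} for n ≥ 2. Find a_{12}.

The ordinary generating function has denominator 1 - 4z + z^2.
Iterating the recurrence: a_0,…,a_{12} = 2, -3, -14, -53, -198, -739, -2758, -10293, -38414, -143363, -535038, -1996789, -7452118.

-7452118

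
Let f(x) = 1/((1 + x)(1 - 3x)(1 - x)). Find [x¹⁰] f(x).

The denominator gives the recurrence a_n = 3a_(n−1) + a_(n−2) − 3a_(n−3) for n ≥ 3; the numerator fixes a_0 = 1, a_1 = 3, a_2 = 10.
Iterating: 1, 3, 10, 30, 91, 273, 820, 2460, 7381, 22143, 66430, so a_10 = 66430.

66430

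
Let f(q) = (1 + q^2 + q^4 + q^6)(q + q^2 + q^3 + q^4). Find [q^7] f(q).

(1 + q^2 + q^4 + q^6) has coefficients 1,0,1,0,1,0,1 for degrees 0…6.
(q + q^2 + q^3 + q^4) has coefficients 0,1,1,1,1,0,0,0 for degrees 0…7.
[q^7] = 1·0 + 1·0 + 1·1 + 1·1 = 2.

2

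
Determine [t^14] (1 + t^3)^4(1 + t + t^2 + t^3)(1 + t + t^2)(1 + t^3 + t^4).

45

(1 + t^3)^4 has coefficients 1,0,0,4,0,0,6,0,0,4,0,0,1 for degrees 0…12.
(1 + t + t^2 + t^3) has coefficients 1,1,1,1,0,0,0,0,0,0,0,0,0,0,0 for degrees 0…14.
Multiplying by (1 + t + t^2) gives running coefficients 1,2,3,3,2,1,0,0,0,0,0,0,0,0,0 for degrees 0…14.
Finally multiplying by (1 + t^3 + t^4), the product of all factors after the first has coefficients 1,2,3,4,5,6,6,5,3,1,0,0,0,0,0 for degrees 0…14.
[t^14] = 1·0 + 4·0 + 6·3 + 4·6 + 1·3 = 45.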